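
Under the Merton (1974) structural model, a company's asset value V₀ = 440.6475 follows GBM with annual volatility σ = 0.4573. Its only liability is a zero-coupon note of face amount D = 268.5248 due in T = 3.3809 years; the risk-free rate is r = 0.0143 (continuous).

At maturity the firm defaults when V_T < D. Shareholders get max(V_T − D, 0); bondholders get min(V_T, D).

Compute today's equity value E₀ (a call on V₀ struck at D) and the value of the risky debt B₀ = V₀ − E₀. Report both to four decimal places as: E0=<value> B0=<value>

E0=226.8274 B0=213.8201

d₁ = [ln(V₀/D) + (r + σ²/2)T] / (σ√T)
   = [ln(440.6475/268.5248) + (0.0143 + 0.5·0.4573²)·3.3809] / (0.4573·√3.3809)
   = [0.495302 + 0.401859] / 0.840848 = 1.066972
d₂ = d₁ − σ√T = 1.066972 − 0.840848 = 0.226125
N(d₁) = 0.857008,  N(d₂) = 0.589448,  e^(−rT) = 0.952803
E₀ = V₀·N(d₁) − D·e^(−rT)·N(d₂)
   = 440.6475·0.857008 − 268.5248·0.952803·0.589448 = 226.827391
B₀ = V₀ − E₀ = 440.6475 − 226.827391 = 213.820109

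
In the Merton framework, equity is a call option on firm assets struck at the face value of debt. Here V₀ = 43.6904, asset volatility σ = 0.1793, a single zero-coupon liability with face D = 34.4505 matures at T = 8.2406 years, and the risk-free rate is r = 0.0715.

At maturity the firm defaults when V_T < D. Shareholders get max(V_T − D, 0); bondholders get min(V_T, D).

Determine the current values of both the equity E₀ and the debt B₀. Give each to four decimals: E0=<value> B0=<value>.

E0=24.9106 B0=18.7798

d₁ = [ln(V₀/D) + (r + σ²/2)T] / (σ√T)
   = [ln(43.6904/34.4505) + (0.0715 + 0.5·0.1793²)·8.2406] / (0.1793·√8.2406)
   = [0.237605 + 0.721664] / 0.514707 = 1.863721
d₂ = d₁ − σ√T = 1.863721 − 0.514707 = 1.349014
N(d₁) = 0.968820,  N(d₂) = 0.911334,  e^(−rT) = 0.554769
E₀ = V₀·N(d₁) − D·e^(−rT)·N(d₂)
   = 43.6904·0.968820 − 34.4505·0.554769·0.911334 = 24.910628
B₀ = V₀ − E₀ = 43.6904 − 24.910628 = 18.779772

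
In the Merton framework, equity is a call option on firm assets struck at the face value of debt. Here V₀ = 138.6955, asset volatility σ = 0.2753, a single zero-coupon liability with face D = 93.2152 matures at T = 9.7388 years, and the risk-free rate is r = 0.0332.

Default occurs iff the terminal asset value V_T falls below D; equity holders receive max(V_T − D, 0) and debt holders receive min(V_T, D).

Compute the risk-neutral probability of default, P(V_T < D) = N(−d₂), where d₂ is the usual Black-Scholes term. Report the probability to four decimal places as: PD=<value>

PD=0.3412

d₁ = [ln(V₀/D) + (r + σ²/2)T] / (σ√T)
   = [ln(138.6955/93.2152) + (0.0332 + 0.5·0.2753²)·9.7388] / (0.2753·√9.7388)
   = [0.397370 + 0.692380] / 0.859130 = 1.268435
d₂ = d₁ − σ√T = 1.268435 − 0.859130 = 0.409305
risk-neutral PD = N(−d₂) = N(-0.409305) = 0.341158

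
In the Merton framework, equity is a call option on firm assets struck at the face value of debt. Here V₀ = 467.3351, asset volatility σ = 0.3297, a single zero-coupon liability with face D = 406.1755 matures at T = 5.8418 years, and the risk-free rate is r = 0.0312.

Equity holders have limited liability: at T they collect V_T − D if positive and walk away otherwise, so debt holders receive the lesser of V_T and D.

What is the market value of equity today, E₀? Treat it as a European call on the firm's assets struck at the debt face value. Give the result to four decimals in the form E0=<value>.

E0=198.6572

d₁ = [ln(V₀/D) + (r + σ²/2)T] / (σ√T)
   = [ln(467.3351/406.1755) + (0.0312 + 0.5·0.3297²)·5.8418] / (0.3297·√5.8418)
   = [0.140261 + 0.499772] / 0.796879 = 0.803175
d₂ = d₁ − σ√T = 0.803175 − 0.796879 = 0.006296
N(d₁) = 0.789063,  N(d₂) = 0.502512,  e^(−rT) = 0.833381
E₀ = V₀·N(d₁) − D·e^(−rT)·N(d₂)
   = 467.3351·0.789063 − 406.1755·0.833381·0.502512 = 198.657186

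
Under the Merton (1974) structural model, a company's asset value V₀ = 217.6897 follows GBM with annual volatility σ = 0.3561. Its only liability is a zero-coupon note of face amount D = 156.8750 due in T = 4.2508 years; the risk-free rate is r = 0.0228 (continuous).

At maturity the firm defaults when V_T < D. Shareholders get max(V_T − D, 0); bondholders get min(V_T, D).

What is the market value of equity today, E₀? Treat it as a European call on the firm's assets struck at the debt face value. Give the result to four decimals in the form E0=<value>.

d₁ = [ln(V₀/D) + (r + σ²/2)T] / (σ√T)
   = [ln(217.6897/156.8750) + (0.0228 + 0.5·0.3561²)·4.2508] / (0.3561·√4.2508)
   = [0.327621 + 0.366434] / 0.734188 = 0.945338
d₂ = d₁ − σ√T = 0.945338 − 0.734188 = 0.211150
N(d₁) = 0.827757,  N(d₂) = 0.583615,  e^(−rT) = 0.907630
E₀ = V₀·N(d₁) − D·e^(−rT)·N(d₂)
   = 217.6897·0.827757 − 156.8750·0.907630·0.583615 = 97.096430

E0=97.0964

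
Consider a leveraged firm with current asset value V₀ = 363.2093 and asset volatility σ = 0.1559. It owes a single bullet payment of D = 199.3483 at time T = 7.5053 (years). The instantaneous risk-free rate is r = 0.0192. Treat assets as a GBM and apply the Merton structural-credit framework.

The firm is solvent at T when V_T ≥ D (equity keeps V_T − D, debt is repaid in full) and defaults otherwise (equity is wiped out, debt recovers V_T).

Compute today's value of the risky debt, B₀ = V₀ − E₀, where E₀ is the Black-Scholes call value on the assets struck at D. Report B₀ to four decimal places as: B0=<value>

B0=170.8619

d₁ = [ln(V₀/D) + (r + σ²/2)T] / (σ√T)
   = [ln(363.2093/199.3483) + (0.0192 + 0.5·0.1559²)·7.5053] / (0.1559·√7.5053)
   = [0.599926 + 0.235309] / 0.427101 = 1.955593
d₂ = d₁ − σ√T = 1.955593 − 0.427101 = 1.528493
N(d₁) = 0.974743,  N(d₂) = 0.936805,  e^(−rT) = 0.865800
E₀ = V₀·N(d₁) − D·e^(−rT)·N(d₂)
   = 363.2093·0.974743 − 199.3483·0.865800·0.936805 = 192.347409
B₀ = V₀ − E₀ = 363.2093 − 192.347409 = 170.861891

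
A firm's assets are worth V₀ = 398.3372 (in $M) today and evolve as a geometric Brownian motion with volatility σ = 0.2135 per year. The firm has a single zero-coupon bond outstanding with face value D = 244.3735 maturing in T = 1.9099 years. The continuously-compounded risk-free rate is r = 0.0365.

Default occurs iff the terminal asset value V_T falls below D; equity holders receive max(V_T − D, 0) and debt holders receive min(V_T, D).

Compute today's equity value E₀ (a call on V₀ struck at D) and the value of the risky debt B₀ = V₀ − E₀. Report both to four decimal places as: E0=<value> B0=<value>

d₁ = [ln(V₀/D) + (r + σ²/2)T] / (σ√T)
   = [ln(398.3372/244.3735) + (0.0365 + 0.5·0.2135²)·1.9099] / (0.2135·√1.9099)
   = [0.488601 + 0.113240] / 0.295055 = 2.039758
d₂ = d₁ − σ√T = 2.039758 − 0.295055 = 1.744703
N(d₁) = 0.979313,  N(d₂) = 0.959482,  e^(−rT) = 0.932663
E₀ = V₀·N(d₁) − D·e^(−rT)·N(d₂)
   = 398.3372·0.979313 − 244.3735·0.932663·0.959482 = 171.413447
B₀ = V₀ − E₀ = 398.3372 − 171.413447 = 226.923753

E0=171.4134 B0=226.9238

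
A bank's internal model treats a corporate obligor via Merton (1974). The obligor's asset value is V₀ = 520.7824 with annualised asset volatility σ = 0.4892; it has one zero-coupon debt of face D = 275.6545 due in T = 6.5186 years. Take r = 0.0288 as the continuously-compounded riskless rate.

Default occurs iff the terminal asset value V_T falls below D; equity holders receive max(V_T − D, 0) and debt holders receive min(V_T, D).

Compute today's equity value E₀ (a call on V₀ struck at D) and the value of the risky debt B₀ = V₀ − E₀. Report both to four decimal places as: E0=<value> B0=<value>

E0=351.5025 B0=169.2799

d₁ = [ln(V₀/D) + (r + σ²/2)T] / (σ√T)
   = [ln(520.7824/275.6545) + (0.0288 + 0.5·0.4892²)·6.5186] / (0.4892·√6.5186)
   = [0.636184 + 0.967740] / 1.249003 = 1.284163
d₂ = d₁ − σ√T = 1.284163 − 1.249003 = 0.035160
N(d₁) = 0.900458,  N(d₂) = 0.514024,  e^(−rT) = 0.828834
E₀ = V₀·N(d₁) − D·e^(−rT)·N(d₂)
   = 520.7824·0.900458 − 275.6545·0.828834·0.514024 = 351.502524
B₀ = V₀ − E₀ = 520.7824 − 351.502524 = 169.279876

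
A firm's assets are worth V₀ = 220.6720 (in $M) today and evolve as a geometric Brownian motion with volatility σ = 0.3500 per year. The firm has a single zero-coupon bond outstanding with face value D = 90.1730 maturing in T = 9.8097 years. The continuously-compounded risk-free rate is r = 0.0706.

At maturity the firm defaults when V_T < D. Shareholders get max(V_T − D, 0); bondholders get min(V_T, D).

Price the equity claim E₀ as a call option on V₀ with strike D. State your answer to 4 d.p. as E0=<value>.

E0=178.7971

d₁ = [ln(V₀/D) + (r + σ²/2)T] / (σ√T)
   = [ln(220.6720/90.1730) + (0.0706 + 0.5·0.3500²)·9.8097] / (0.3500·√9.8097)
   = [0.894947 + 1.293409] / 1.096215 = 1.996283
d₂ = d₁ − σ√T = 1.996283 − 1.096215 = 0.900068
N(d₁) = 0.977048,  N(d₂) = 0.815958,  e^(−rT) = 0.500291
E₀ = V₀·N(d₁) − D·e^(−rT)·N(d₂)
   = 220.6720·0.977048 − 90.1730·0.500291·0.815958 = 178.797118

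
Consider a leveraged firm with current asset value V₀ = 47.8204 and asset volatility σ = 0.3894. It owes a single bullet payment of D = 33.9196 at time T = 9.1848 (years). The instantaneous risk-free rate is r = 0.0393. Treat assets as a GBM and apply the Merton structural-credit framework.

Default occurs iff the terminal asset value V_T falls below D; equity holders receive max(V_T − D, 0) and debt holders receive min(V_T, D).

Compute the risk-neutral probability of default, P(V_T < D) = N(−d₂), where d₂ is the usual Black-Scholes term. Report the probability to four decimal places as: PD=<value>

PD=0.4973

d₁ = [ln(V₀/D) + (r + σ²/2)T] / (σ√T)
   = [ln(47.8204/33.9196) + (0.0393 + 0.5·0.3894²)·9.1848] / (0.3894·√9.1848)
   = [0.343459 + 1.057319] / 1.180133 = 1.186967
d₂ = d₁ − σ√T = 1.186967 − 1.180133 = 0.006834
risk-neutral PD = N(−d₂) = N(-0.006834) = 0.497273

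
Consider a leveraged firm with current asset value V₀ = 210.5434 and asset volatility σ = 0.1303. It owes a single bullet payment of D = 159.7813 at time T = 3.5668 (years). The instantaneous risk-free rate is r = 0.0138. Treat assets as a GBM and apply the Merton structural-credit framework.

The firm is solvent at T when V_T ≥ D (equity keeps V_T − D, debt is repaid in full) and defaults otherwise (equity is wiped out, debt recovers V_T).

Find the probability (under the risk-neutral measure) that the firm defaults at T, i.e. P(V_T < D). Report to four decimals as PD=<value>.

PD=0.1154

d₁ = [ln(V₀/D) + (r + σ²/2)T] / (σ√T)
   = [ln(210.5434/159.7813) + (0.0138 + 0.5·0.1303²)·3.5668] / (0.1303·√3.5668)
   = [0.275886 + 0.079501] / 0.246084 = 1.444166
d₂ = d₁ − σ√T = 1.444166 − 0.246084 = 1.198081
risk-neutral PD = N(−d₂) = N(-1.198081) = 0.115443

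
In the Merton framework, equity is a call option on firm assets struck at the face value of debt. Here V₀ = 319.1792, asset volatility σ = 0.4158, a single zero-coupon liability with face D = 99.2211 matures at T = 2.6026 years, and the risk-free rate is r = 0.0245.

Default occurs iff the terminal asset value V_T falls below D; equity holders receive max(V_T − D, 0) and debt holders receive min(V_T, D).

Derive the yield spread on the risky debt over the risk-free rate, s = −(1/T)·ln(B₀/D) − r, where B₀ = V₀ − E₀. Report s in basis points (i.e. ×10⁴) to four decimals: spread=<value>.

d₁ = [ln(V₀/D) + (r + σ²/2)T] / (σ√T)
   = [ln(319.1792/99.2211) + (0.0245 + 0.5·0.4158²)·2.6026] / (0.4158·√2.6026)
   = [1.168402 + 0.288745] / 0.670792 = 2.172277
d₂ = d₁ − σ√T = 2.172277 − 0.670792 = 1.501484
N(d₁) = 0.985083,  N(d₂) = 0.933385,  e^(−rT) = 0.938227
E₀ = V₀·N(d₁) − D·e^(−rT)·N(d₂)
   = 319.1792·0.985083 − 99.2211·0.938227·0.933385 = 227.527327
B₀ = V₀ − E₀ = 319.1792 − 227.527327 = 91.651873
spread = −(1/T)·ln(B₀/D) − r = −(1/2.6026)·ln(91.651873/99.2211) − 0.0245 = 0.00599000
in basis points: 0.00599000 × 10⁴ = 59.9000 bp

spread=59.9000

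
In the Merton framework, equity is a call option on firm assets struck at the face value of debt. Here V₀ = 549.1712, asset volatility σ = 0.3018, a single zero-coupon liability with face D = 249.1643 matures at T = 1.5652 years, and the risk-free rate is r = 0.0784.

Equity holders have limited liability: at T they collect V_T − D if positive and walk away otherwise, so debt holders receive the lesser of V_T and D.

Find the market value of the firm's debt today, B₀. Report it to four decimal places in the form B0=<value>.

d₁ = [ln(V₀/D) + (r + σ²/2)T] / (σ√T)
   = [ln(549.1712/249.1643) + (0.0784 + 0.5·0.3018²)·1.5652] / (0.3018·√1.5652)
   = [0.790298 + 0.193993] / 0.377576 = 2.606870
d₂ = d₁ − σ√T = 2.606870 − 0.377576 = 2.229294
N(d₁) = 0.995431,  N(d₂) = 0.987103,  e^(−rT) = 0.884519
E₀ = V₀·N(d₁) − D·e^(−rT)·N(d₂)
   = 549.1712·0.995431 − 249.1643·0.884519·0.987103 = 329.114143
B₀ = V₀ − E₀ = 549.1712 − 329.114143 = 220.057057

B0=220.0571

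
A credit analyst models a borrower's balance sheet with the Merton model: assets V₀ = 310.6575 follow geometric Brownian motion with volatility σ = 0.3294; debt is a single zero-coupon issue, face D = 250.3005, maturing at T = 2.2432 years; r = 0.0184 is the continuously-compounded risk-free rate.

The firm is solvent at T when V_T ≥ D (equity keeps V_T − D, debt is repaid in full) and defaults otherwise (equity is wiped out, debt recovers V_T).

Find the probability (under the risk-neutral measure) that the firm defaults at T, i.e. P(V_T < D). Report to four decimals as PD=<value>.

d₁ = [ln(V₀/D) + (r + σ²/2)T] / (σ√T)
   = [ln(310.6575/250.3005) + (0.0184 + 0.5·0.3294²)·2.2432] / (0.3294·√2.2432)
   = [0.216029 + 0.162973] / 0.493353 = 0.768217
d₂ = d₁ − σ√T = 0.768217 − 0.493353 = 0.274865
risk-neutral PD = N(−d₂) = N(-0.274865) = 0.391710

PD=0.3917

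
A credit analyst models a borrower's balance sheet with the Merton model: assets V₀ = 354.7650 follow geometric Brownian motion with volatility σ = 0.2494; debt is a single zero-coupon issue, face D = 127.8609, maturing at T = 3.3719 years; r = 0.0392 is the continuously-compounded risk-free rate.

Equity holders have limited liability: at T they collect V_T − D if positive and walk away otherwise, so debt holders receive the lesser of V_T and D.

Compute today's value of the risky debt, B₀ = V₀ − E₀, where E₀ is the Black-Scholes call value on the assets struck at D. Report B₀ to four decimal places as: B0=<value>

d₁ = [ln(V₀/D) + (r + σ²/2)T] / (σ√T)
   = [ln(354.7650/127.8609) + (0.0392 + 0.5·0.2494²)·3.3719] / (0.2494·√3.3719)
   = [1.020513 + 0.237045] / 0.457967 = 2.745960
d₂ = d₁ − σ√T = 2.745960 − 0.457967 = 2.287993
N(d₁) = 0.996983,  N(d₂) = 0.988931,  e^(−rT) = 0.876185
E₀ = V₀·N(d₁) − D·e^(−rT)·N(d₂)
   = 354.7650·0.996983 − 127.8609·0.876185·0.988931 = 242.905079
B₀ = V₀ − E₀ = 354.7650 − 242.905079 = 111.859921

B0=111.8599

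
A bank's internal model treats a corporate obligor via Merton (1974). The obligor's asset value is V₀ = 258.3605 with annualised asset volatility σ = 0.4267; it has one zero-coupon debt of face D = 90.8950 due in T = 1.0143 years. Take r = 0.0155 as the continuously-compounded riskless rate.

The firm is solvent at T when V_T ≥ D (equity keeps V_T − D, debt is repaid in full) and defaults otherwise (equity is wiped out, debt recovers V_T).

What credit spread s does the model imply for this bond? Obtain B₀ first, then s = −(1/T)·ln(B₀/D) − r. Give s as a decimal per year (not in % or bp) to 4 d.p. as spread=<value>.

spread=0.0016

d₁ = [ln(V₀/D) + (r + σ²/2)T] / (σ√T)
   = [ln(258.3605/90.8950) + (0.0155 + 0.5·0.4267²)·1.0143] / (0.4267·√1.0143)
   = [1.044651 + 0.108060] / 0.429740 = 2.682344
d₂ = d₁ − σ√T = 2.682344 − 0.429740 = 2.252604
N(d₁) = 0.996345,  N(d₂) = 0.987858,  e^(−rT) = 0.984401
E₀ = V₀·N(d₁) − D·e^(−rT)·N(d₂)
   = 258.3605·0.996345 − 90.8950·0.984401·0.987858 = 169.025368
B₀ = V₀ − E₀ = 258.3605 − 169.025368 = 89.335132
spread = −(1/T)·ln(B₀/D) − r = −(1/1.0143)·ln(89.335132/90.8950) − 0.0155 = 0.00156613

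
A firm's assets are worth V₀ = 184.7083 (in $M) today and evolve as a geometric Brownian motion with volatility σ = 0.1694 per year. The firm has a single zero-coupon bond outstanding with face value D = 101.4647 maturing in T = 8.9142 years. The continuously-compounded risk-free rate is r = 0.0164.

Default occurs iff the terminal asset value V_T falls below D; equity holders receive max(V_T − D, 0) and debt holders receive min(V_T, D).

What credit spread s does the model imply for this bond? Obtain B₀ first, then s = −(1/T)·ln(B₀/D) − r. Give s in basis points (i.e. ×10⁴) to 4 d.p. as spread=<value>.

d₁ = [ln(V₀/D) + (r + σ²/2)T] / (σ√T)
   = [ln(184.7083/101.4647) + (0.0164 + 0.5·0.1694²)·8.9142] / (0.1694·√8.9142)
   = [0.599067 + 0.274095] / 0.505772 = 1.726396
d₂ = d₁ − σ√T = 1.726396 − 0.505772 = 1.220624
N(d₁) = 0.957862,  N(d₂) = 0.888886,  e^(−rT) = 0.863991
E₀ = V₀·N(d₁) − D·e^(−rT)·N(d₂)
   = 184.7083·0.957862 − 101.4647·0.863991·0.888886 = 99.001230
B₀ = V₀ − E₀ = 184.7083 − 99.001230 = 85.707070
spread = −(1/T)·ln(B₀/D) − r = −(1/8.9142)·ln(85.707070/101.4647) − 0.0164 = 0.00253335
in basis points: 0.00253335 × 10⁴ = 25.3335 bp

spread=25.3335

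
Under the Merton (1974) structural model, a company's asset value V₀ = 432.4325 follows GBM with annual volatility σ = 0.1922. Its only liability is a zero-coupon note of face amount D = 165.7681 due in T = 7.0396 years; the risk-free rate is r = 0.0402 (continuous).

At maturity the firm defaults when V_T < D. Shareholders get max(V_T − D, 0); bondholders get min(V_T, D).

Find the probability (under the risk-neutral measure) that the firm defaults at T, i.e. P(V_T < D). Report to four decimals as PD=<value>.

d₁ = [ln(V₀/D) + (r + σ²/2)T] / (σ√T)
   = [ln(432.4325/165.7681) + (0.0402 + 0.5·0.1922²)·7.0396] / (0.1922·√7.0396)
   = [0.958836 + 0.413016] / 0.509950 = 2.690172
d₂ = d₁ − σ√T = 2.690172 − 0.509950 = 2.180223
risk-neutral PD = N(−d₂) = N(-2.180223) = 0.014620

PD=0.0146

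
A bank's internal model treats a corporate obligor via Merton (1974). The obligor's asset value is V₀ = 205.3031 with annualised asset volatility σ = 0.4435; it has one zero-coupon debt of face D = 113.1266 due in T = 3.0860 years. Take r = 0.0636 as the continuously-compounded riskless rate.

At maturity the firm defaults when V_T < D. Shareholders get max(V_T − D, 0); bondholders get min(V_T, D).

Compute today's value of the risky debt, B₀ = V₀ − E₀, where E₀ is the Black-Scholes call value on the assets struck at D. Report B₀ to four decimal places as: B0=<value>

B0=84.6926

d₁ = [ln(V₀/D) + (r + σ²/2)T] / (σ√T)
   = [ln(205.3031/113.1266) + (0.0636 + 0.5·0.4435²)·3.0860] / (0.4435·√3.0860)
   = [0.595980 + 0.499766] / 0.779097 = 1.406430
d₂ = d₁ − σ√T = 1.406430 − 0.779097 = 0.627333
N(d₁) = 0.920202,  N(d₂) = 0.734780,  e^(−rT) = 0.821791
E₀ = V₀·N(d₁) − D·e^(−rT)·N(d₂)
   = 205.3031·0.920202 − 113.1266·0.821791·0.734780 = 120.610484
B₀ = V₀ − E₀ = 205.3031 − 120.610484 = 84.692616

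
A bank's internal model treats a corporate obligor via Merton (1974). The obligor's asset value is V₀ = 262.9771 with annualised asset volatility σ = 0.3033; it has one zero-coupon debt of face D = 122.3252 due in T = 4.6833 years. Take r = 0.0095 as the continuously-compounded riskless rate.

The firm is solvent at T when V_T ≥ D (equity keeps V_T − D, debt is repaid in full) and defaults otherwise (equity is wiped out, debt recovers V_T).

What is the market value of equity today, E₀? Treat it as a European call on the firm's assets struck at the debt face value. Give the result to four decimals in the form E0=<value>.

d₁ = [ln(V₀/D) + (r + σ²/2)T] / (σ√T)
   = [ln(262.9771/122.3252) + (0.0095 + 0.5·0.3033²)·4.6833] / (0.3033·√4.6833)
   = [0.765384 + 0.259902] / 0.656370 = 1.562056
d₂ = d₁ − σ√T = 1.562056 − 0.656370 = 0.905686
N(d₁) = 0.940863,  N(d₂) = 0.817449,  e^(−rT) = 0.956484
E₀ = V₀·N(d₁) − D·e^(−rT)·N(d₂)
   = 262.9771·0.940863 − 122.3252·0.956484·0.817449 = 151.782073

E0=151.7821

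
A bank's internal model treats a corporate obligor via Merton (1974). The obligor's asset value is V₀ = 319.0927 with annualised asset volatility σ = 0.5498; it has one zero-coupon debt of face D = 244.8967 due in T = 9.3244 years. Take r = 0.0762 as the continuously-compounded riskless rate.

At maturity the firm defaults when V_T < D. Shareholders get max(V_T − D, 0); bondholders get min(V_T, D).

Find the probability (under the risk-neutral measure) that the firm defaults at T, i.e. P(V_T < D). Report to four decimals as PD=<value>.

PD=0.6020

d₁ = [ln(V₀/D) + (r + σ²/2)T] / (σ√T)
   = [ln(319.0927/244.8967) + (0.0762 + 0.5·0.5498²)·9.3244] / (0.5498·√9.3244)
   = [0.264645 + 2.119809] / 1.678863 = 1.420280
d₂ = d₁ − σ√T = 1.420280 − 1.678863 = -0.258583
risk-neutral PD = N(−d₂) = N(0.258583) = 0.602022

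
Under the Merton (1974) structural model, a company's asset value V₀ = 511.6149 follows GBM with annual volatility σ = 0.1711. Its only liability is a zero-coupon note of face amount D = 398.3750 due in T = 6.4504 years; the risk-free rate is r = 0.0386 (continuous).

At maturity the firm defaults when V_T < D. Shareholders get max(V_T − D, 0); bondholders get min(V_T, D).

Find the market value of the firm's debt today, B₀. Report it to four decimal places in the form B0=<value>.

d₁ = [ln(V₀/D) + (r + σ²/2)T] / (σ√T)
   = [ln(511.6149/398.3750) + (0.0386 + 0.5·0.1711²)·6.4504] / (0.1711·√6.4504)
   = [0.250178 + 0.343404] / 0.434554 = 1.365959
d₂ = d₁ − σ√T = 1.365959 − 0.434554 = 0.931405
N(d₁) = 0.914024,  N(d₂) = 0.824178,  e^(−rT) = 0.779591
E₀ = V₀·N(d₁) − D·e^(−rT)·N(d₂)
   = 511.6149·0.914024 − 398.3750·0.779591·0.824178 = 211.663614
B₀ = V₀ − E₀ = 511.6149 − 211.663614 = 299.951286

B0=299.9513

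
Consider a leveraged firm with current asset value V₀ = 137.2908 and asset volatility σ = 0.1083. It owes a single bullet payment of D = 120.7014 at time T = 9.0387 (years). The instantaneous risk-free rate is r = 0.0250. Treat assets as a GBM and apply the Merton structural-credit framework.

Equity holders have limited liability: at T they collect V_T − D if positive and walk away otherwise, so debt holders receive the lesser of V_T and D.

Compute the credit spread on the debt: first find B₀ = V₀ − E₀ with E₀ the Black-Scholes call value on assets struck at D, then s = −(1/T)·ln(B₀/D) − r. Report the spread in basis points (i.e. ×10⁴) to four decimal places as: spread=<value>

spread=30.2832

d₁ = [ln(V₀/D) + (r + σ²/2)T] / (σ√T)
   = [ln(137.2908/120.7014) + (0.0250 + 0.5·0.1083²)·9.0387] / (0.1083·√9.0387)
   = [0.128782 + 0.278974] / 0.325598 = 1.252330
d₂ = d₁ − σ√T = 1.252330 − 0.325598 = 0.926733
N(d₁) = 0.894775,  N(d₂) = 0.822967,  e^(−rT) = 0.797744
E₀ = V₀·N(d₁) − D·e^(−rT)·N(d₂)
   = 137.2908·0.894775 − 120.7014·0.797744·0.822967 = 43.601858
B₀ = V₀ − E₀ = 137.2908 − 43.601858 = 93.688942
spread = −(1/T)·ln(B₀/D) − r = −(1/9.0387)·ln(93.688942/120.7014) − 0.0250 = 0.00302832
in basis points: 0.00302832 × 10⁴ = 30.2832 bp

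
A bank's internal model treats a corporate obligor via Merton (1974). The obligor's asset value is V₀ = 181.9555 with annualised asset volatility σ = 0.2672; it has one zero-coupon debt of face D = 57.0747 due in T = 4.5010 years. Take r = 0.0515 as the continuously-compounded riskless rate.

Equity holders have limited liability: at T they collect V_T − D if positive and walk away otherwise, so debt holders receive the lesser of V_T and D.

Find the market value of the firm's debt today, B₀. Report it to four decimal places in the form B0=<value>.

B0=45.1513

d₁ = [ln(V₀/D) + (r + σ²/2)T] / (σ√T)
   = [ln(181.9555/57.0747) + (0.0515 + 0.5·0.2672²)·4.5010] / (0.2672·√4.5010)
   = [1.159401 + 0.392478] / 0.566880 = 2.737581
d₂ = d₁ − σ√T = 2.737581 − 0.566880 = 2.170701
N(d₁) = 0.996905,  N(d₂) = 0.985023,  e^(−rT) = 0.793104
E₀ = V₀·N(d₁) − D·e^(−rT)·N(d₂)
   = 181.9555·0.996905 − 57.0747·0.793104·0.985023 = 136.804212
B₀ = V₀ − E₀ = 181.9555 − 136.804212 = 45.151288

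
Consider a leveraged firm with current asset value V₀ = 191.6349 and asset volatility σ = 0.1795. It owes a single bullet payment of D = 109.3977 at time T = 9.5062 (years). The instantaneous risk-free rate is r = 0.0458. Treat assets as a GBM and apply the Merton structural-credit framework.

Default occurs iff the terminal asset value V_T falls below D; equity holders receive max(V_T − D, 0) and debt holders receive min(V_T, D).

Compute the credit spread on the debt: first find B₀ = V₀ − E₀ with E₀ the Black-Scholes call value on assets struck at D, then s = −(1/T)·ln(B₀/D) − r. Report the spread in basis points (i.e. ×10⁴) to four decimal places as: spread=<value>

d₁ = [ln(V₀/D) + (r + σ²/2)T] / (σ√T)
   = [ln(191.6349/109.3977) + (0.0458 + 0.5·0.1795²)·9.5062] / (0.1795·√9.5062)
   = [0.560602 + 0.588530] / 0.553437 = 2.076357
d₂ = d₁ − σ√T = 2.076357 − 0.553437 = 1.522920
N(d₁) = 0.981070,  N(d₂) = 0.936111,  e^(−rT) = 0.647016
E₀ = V₀·N(d₁) − D·e^(−rT)·N(d₂)
   = 191.6349·0.981070 − 109.3977·0.647016·0.936111 = 121.747297
B₀ = V₀ − E₀ = 191.6349 − 121.747297 = 69.887603
spread = −(1/T)·ln(B₀/D) − r = −(1/9.5062)·ln(69.887603/109.3977) − 0.0458 = 0.00133782
in basis points: 0.00133782 × 10⁴ = 13.3782 bp

spread=13.3782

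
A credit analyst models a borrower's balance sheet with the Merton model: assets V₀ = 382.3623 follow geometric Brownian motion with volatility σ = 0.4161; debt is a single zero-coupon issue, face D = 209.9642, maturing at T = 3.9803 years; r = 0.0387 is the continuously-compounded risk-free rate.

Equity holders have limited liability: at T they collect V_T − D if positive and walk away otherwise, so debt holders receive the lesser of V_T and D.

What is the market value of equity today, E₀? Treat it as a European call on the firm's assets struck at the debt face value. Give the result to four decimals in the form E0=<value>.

E0=222.8318

d₁ = [ln(V₀/D) + (r + σ²/2)T] / (σ√T)
   = [ln(382.3623/209.9642) + (0.0387 + 0.5·0.4161²)·3.9803] / (0.4161·√3.9803)
   = [0.599432 + 0.498611] / 0.830148 = 1.322706
d₂ = d₁ − σ√T = 1.322706 − 0.830148 = 0.492558
N(d₁) = 0.907033,  N(d₂) = 0.688838,  e^(−rT) = 0.857240
E₀ = V₀·N(d₁) − D·e^(−rT)·N(d₂)
   = 382.3623·0.907033 − 209.9642·0.857240·0.688838 = 222.831758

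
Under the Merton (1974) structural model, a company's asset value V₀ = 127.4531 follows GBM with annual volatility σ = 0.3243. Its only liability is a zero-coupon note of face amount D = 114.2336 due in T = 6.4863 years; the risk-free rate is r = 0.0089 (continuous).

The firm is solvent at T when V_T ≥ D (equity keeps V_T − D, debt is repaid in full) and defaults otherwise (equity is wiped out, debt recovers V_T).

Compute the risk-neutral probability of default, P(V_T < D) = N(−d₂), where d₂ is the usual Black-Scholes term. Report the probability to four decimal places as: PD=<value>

d₁ = [ln(V₀/D) + (r + σ²/2)T] / (σ√T)
   = [ln(127.4531/114.2336) + (0.0089 + 0.5·0.3243²)·6.4863] / (0.3243·√6.4863)
   = [0.109503 + 0.398812] / 0.825934 = 0.615442
d₂ = d₁ − σ√T = 0.615442 − 0.825934 = -0.210492
risk-neutral PD = N(−d₂) = N(0.210492) = 0.583358

PD=0.5834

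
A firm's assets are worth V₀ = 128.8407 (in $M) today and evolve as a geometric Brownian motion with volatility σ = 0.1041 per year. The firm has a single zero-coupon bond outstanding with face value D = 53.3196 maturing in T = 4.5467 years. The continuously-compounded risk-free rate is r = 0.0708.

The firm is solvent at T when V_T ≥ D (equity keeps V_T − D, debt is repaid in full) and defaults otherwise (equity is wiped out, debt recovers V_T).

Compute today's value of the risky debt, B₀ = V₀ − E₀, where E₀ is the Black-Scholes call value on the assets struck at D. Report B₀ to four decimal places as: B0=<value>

B0=38.6442

d₁ = [ln(V₀/D) + (r + σ²/2)T] / (σ√T)
   = [ln(128.8407/53.3196) + (0.0708 + 0.5·0.1041²)·4.5467] / (0.1041·√4.5467)
   = [0.882273 + 0.346542] / 0.221972 = 5.535892
d₂ = d₁ − σ√T = 5.535892 − 0.221972 = 5.313920
N(d₁) = 1.000000,  N(d₂) = 1.000000,  e^(−rT) = 0.724766
E₀ = V₀·N(d₁) − D·e^(−rT)·N(d₂)
   = 128.8407·1.000000 − 53.3196·0.724766·1.000000 = 90.196464
B₀ = V₀ − E₀ = 128.8407 − 90.196464 = 38.644236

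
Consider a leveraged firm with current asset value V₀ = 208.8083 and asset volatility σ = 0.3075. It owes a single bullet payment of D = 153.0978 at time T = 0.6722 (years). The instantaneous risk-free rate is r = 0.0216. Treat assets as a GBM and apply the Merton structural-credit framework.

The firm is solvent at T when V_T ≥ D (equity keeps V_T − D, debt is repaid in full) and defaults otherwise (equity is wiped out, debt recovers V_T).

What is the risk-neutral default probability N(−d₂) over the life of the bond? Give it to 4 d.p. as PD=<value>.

d₁ = [ln(V₀/D) + (r + σ²/2)T] / (σ√T)
   = [ln(208.8083/153.0978) + (0.0216 + 0.5·0.3075²)·0.6722] / (0.3075·√0.6722)
   = [0.310340 + 0.046300] / 0.252112 = 1.414605
d₂ = d₁ − σ√T = 1.414605 − 0.252112 = 1.162492
risk-neutral PD = N(−d₂) = N(-1.162492) = 0.122518

PD=0.1225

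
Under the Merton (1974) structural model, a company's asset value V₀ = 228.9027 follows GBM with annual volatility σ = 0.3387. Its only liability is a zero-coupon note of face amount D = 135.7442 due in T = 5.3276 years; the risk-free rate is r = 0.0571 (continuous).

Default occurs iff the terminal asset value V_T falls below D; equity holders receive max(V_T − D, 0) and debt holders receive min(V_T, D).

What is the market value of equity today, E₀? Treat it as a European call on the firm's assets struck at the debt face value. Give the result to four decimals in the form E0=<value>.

d₁ = [ln(V₀/D) + (r + σ²/2)T] / (σ√T)
   = [ln(228.9027/135.7442) + (0.0571 + 0.5·0.3387²)·5.3276] / (0.3387·√5.3276)
   = [0.522525 + 0.609791] / 0.781774 = 1.448393
d₂ = d₁ − σ√T = 1.448393 − 0.781774 = 0.666620
N(d₁) = 0.926246,  N(d₂) = 0.747492,  e^(−rT) = 0.737709
E₀ = V₀·N(d₁) − D·e^(−rT)·N(d₂)
   = 228.9027·0.926246 − 135.7442·0.737709·0.747492 = 137.166640

E0=137.1666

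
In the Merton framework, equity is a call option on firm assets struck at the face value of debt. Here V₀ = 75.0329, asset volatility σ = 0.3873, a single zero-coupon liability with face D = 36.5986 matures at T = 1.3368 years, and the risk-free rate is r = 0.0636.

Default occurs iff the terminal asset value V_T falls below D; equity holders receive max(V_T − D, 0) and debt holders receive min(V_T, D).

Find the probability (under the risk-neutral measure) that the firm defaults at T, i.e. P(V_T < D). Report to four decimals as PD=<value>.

PD=0.0583

d₁ = [ln(V₀/D) + (r + σ²/2)T] / (σ√T)
   = [ln(75.0329/36.5986) + (0.0636 + 0.5·0.3873²)·1.3368] / (0.3873·√1.3368)
   = [0.717917 + 0.185281] / 0.447797 = 2.016983
d₂ = d₁ − σ√T = 2.016983 − 0.447797 = 1.569187
risk-neutral PD = N(−d₂) = N(-1.569187) = 0.058302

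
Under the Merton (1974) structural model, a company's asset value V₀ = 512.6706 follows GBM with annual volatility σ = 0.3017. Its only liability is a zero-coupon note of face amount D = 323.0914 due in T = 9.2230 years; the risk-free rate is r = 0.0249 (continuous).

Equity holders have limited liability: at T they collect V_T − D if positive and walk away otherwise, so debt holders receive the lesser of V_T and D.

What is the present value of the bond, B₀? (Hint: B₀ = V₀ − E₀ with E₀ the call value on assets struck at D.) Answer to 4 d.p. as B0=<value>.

d₁ = [ln(V₀/D) + (r + σ²/2)T] / (σ√T)
   = [ln(512.6706/323.0914) + (0.0249 + 0.5·0.3017²)·9.2230] / (0.3017·√9.2230)
   = [0.461698 + 0.649405] / 0.916245 = 1.212671
d₂ = d₁ − σ√T = 1.212671 − 0.916245 = 0.296426
N(d₁) = 0.887372,  N(d₂) = 0.616548,  e^(−rT) = 0.794810
E₀ = V₀·N(d₁) − D·e^(−rT)·N(d₂)
   = 512.6706·0.887372 − 323.0914·0.794810·0.616548 = 296.602538
B₀ = V₀ − E₀ = 512.6706 − 296.602538 = 216.068062

B0=216.0681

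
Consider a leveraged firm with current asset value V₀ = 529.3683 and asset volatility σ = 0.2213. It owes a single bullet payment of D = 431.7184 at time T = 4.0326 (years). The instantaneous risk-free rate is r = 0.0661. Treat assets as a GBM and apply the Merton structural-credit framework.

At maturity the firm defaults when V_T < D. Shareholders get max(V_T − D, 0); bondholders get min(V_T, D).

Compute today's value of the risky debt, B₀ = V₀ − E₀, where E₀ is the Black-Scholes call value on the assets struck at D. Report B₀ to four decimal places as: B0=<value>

B0=317.0841

d₁ = [ln(V₀/D) + (r + σ²/2)T] / (σ√T)
   = [ln(529.3683/431.7184) + (0.0661 + 0.5·0.2213²)·4.0326] / (0.2213·√4.0326)
   = [0.203911 + 0.365301] / 0.444400 = 1.280854
d₂ = d₁ − σ√T = 1.280854 − 0.444400 = 0.836454
N(d₁) = 0.899878,  N(d₂) = 0.798550,  e^(−rT) = 0.766014
E₀ = V₀·N(d₁) − D·e^(−rT)·N(d₂)
   = 529.3683·0.899878 − 431.7184·0.766014·0.798550 = 212.284208
B₀ = V₀ − E₀ = 529.3683 − 212.284208 = 317.084092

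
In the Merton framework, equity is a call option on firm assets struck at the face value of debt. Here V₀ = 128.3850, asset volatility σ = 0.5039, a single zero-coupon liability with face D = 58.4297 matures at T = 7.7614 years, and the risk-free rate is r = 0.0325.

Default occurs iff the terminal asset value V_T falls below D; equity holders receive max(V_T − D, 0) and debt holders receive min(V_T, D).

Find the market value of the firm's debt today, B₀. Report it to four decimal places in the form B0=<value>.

B0=32.9768

d₁ = [ln(V₀/D) + (r + σ²/2)T] / (σ√T)
   = [ln(128.3850/58.4297) + (0.0325 + 0.5·0.5039²)·7.7614] / (0.5039·√7.7614)
   = [0.787209 + 1.237614] / 1.403830 = 1.442357
d₂ = d₁ − σ√T = 1.442357 − 1.403830 = 0.038527
N(d₁) = 0.925399,  N(d₂) = 0.515366,  e^(−rT) = 0.777054
E₀ = V₀·N(d₁) − D·e^(−rT)·N(d₂)
   = 128.3850·0.925399 − 58.4297·0.777054·0.515366 = 95.408174
B₀ = V₀ − E₀ = 128.3850 − 95.408174 = 32.976826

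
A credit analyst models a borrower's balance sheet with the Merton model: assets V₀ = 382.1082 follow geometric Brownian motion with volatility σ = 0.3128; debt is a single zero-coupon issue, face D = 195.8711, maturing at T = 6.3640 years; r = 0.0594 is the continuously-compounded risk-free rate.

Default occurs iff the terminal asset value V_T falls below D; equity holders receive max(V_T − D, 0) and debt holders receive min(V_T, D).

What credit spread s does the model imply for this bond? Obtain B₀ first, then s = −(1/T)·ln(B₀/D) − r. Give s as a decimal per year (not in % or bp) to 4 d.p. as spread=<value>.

d₁ = [ln(V₀/D) + (r + σ²/2)T] / (σ√T)
   = [ln(382.1082/195.8711) + (0.0594 + 0.5·0.3128²)·6.3640] / (0.3128·√6.3640)
   = [0.668247 + 0.689361] / 0.789100 = 1.720452
d₂ = d₁ − σ√T = 1.720452 − 0.789100 = 0.931352
N(d₁) = 0.957325,  N(d₂) = 0.824164,  e^(−rT) = 0.685216
E₀ = V₀·N(d₁) − D·e^(−rT)·N(d₂)
   = 382.1082·0.957325 − 195.8711·0.685216·0.824164 = 255.187319
B₀ = V₀ − E₀ = 382.1082 − 255.187319 = 126.920881
spread = −(1/T)·ln(B₀/D) − r = −(1/6.3640)·ln(126.920881/195.8711) − 0.0594 = 0.00877927

spread=0.0088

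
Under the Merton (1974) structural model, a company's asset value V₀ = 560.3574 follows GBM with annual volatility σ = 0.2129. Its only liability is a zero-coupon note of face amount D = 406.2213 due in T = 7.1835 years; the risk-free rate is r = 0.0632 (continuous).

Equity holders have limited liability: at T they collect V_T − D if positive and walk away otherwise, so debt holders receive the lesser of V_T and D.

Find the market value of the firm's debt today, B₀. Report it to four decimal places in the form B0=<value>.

B0=249.5345

d₁ = [ln(V₀/D) + (r + σ²/2)T] / (σ√T)
   = [ln(560.3574/406.2213) + (0.0632 + 0.5·0.2129²)·7.1835] / (0.2129·√7.1835)
   = [0.321677 + 0.616798] / 0.570616 = 1.644671
d₂ = d₁ − σ√T = 1.644671 − 0.570616 = 1.074055
N(d₁) = 0.949981,  N(d₂) = 0.858601,  e^(−rT) = 0.635085
E₀ = V₀·N(d₁) − D·e^(−rT)·N(d₂)
   = 560.3574·0.949981 − 406.2213·0.635085·0.858601 = 310.822905
B₀ = V₀ − E₀ = 560.3574 − 310.822905 = 249.534495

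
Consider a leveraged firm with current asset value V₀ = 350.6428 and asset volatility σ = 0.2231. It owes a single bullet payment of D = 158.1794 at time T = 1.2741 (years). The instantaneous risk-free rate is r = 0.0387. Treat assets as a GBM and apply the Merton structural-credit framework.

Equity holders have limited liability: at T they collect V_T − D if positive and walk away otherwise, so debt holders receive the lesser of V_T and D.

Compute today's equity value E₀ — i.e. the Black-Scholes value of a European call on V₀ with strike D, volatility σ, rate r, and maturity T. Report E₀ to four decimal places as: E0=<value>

E0=200.0796

d₁ = [ln(V₀/D) + (r + σ²/2)T] / (σ√T)
   = [ln(350.6428/158.1794) + (0.0387 + 0.5·0.2231²)·1.2741] / (0.2231·√1.2741)
   = [0.796038 + 0.081016] / 0.251826 = 3.482772
d₂ = d₁ − σ√T = 3.482772 − 0.251826 = 3.230946
N(d₁) = 0.999752,  N(d₂) = 0.999383,  e^(−rT) = 0.951888
E₀ = V₀·N(d₁) − D·e^(−rT)·N(d₂)
   = 350.6428·0.999752 − 158.1794·0.951888·0.999383 = 200.079577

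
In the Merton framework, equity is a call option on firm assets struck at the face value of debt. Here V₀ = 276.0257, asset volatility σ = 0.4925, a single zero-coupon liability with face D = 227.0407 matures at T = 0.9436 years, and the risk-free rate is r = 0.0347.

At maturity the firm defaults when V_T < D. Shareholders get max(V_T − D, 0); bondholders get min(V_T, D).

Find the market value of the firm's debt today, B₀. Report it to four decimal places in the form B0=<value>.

B0=195.9129

d₁ = [ln(V₀/D) + (r + σ²/2)T] / (σ√T)
   = [ln(276.0257/227.0407) + (0.0347 + 0.5·0.4925²)·0.9436] / (0.4925·√0.9436)
   = [0.195365 + 0.147181] / 0.478410 = 0.716009
d₂ = d₁ − σ√T = 0.716009 − 0.478410 = 0.237599
N(d₁) = 0.763007,  N(d₂) = 0.593904,  e^(−rT) = 0.967787
E₀ = V₀·N(d₁) − D·e^(−rT)·N(d₂)
   = 276.0257·0.763007 − 227.0407·0.967787·0.593904 = 80.112769
B₀ = V₀ − E₀ = 276.0257 − 80.112769 = 195.912931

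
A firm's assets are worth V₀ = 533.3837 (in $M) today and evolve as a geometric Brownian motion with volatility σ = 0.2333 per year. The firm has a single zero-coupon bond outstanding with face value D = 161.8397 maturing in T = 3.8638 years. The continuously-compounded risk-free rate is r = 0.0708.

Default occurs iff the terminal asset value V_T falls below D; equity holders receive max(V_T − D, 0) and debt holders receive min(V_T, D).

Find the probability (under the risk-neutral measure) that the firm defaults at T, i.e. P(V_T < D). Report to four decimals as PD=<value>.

PD=0.0015

d₁ = [ln(V₀/D) + (r + σ²/2)T] / (σ√T)
   = [ln(533.3837/161.8397) + (0.0708 + 0.5·0.2333²)·3.8638] / (0.2333·√3.8638)
   = [1.192635 + 0.378708] / 0.458587 = 3.426486
d₂ = d₁ − σ√T = 3.426486 − 0.458587 = 2.967898
risk-neutral PD = N(−d₂) = N(-2.967898) = 0.001499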